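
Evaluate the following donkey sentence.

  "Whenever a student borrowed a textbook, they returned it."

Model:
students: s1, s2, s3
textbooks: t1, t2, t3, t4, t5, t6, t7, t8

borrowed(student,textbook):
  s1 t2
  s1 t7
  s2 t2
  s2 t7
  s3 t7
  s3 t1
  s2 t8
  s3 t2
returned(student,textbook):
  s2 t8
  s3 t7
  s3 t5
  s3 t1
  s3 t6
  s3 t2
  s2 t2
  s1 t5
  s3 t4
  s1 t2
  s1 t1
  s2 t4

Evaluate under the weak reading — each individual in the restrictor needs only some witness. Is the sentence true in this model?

"it" takes "a textbook" as antecedent — a donkey pronoun bound across the clause boundary.
Weak reading: every student s with some borrowed-textbook has at least one borrowed-textbook t such that returned(s,t).
Per student: s1:✓  s2:✓  s3:✓
Every student in the restrictor has a witness.

True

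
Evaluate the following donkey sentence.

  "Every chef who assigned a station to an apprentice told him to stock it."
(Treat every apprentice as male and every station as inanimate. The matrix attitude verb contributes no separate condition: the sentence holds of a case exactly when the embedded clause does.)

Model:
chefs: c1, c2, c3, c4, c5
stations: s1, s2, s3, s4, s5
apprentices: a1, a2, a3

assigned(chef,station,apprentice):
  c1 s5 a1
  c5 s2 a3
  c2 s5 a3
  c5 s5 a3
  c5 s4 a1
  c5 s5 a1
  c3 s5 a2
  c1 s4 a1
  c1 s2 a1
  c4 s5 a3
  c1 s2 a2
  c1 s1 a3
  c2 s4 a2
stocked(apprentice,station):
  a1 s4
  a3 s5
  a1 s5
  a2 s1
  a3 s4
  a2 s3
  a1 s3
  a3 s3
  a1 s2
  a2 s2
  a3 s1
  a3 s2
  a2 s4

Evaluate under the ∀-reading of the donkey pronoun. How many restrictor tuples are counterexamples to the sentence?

"him" takes "an apprentice" as antecedent and "it" takes "a station"; both are donkey pronouns co-varying with the restrictor.
Strong reading: for every (c,s,a) with assigned(c,s,a), stocked(a,s).
Restrictor triples: (c1,s1,a3)→stocked(a3,s1) ✓  (c1,s2,a1)→stocked(a1,s2) ✓  (c1,s2,a2)→stocked(a2,s2) ✓  (c1,s4,a1)→stocked(a1,s4) ✓  (c1,s5,a1)→stocked(a1,s5) ✓  (c2,s4,a2)→stocked(a2,s4) ✓  (c2,s5,a3)→stocked(a3,s5) ✓  (c3,s5,a2)→stocked(a2,s5) ✗  (c4,s5,a3)→stocked(a3,s5) ✓  (c5,s2,a3)→stocked(a3,s2) ✓  (c5,s4,a1)→stocked(a1,s4) ✓  (c5,s5,a1)→stocked(a1,s5) ✓  (c5,s5,a3)→stocked(a3,s5) ✓
Counterexamples (restrictor triples failing the scope): 1.

1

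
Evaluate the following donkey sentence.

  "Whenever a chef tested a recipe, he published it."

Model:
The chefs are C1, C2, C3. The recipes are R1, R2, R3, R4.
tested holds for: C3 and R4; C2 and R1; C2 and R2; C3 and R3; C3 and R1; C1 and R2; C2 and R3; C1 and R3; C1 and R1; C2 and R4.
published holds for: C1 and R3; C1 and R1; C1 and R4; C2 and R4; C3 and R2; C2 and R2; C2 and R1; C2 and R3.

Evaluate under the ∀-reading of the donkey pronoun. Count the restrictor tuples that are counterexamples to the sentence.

4

"it" takes "a recipe" as antecedent — a donkey pronoun bound across the clause boundary.
Strong reading: for every (c,r) with tested(c,r), published(c,r).
Restrictor pairs: (C1,R1) ✓  (C1,R2) ✗  (C1,R3) ✓  (C2,R1) ✓  (C2,R2) ✓  (C2,R3) ✓  (C2,R4) ✓  (C3,R1) ✗  (C3,R3) ✗  (C3,R4) ✗
Counterexamples (restrictor pairs failing the scope): 4.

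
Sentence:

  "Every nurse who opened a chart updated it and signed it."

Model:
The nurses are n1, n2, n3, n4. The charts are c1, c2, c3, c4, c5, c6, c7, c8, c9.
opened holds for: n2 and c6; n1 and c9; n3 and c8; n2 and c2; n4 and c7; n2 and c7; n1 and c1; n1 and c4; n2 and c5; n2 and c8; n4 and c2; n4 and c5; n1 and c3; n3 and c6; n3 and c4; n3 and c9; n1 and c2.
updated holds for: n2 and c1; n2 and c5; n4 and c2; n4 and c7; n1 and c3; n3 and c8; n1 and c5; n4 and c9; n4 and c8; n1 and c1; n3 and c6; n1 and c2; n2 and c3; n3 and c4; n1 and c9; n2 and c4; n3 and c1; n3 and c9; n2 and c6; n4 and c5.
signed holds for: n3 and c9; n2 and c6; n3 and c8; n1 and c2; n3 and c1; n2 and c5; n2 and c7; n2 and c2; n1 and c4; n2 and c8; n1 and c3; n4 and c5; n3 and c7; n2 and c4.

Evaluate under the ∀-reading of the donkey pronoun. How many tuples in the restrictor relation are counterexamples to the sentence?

"it" takes "a chart" as antecedent — a donkey pronoun bound across the clause boundary.
Strong reading: for every (n,c) with opened(n,c), updated(n,c) ∧ signed(n,c).
Restrictor pairs: (n1,c1) ✗  (n1,c2) ✓  (n1,c3) ✓  (n1,c4) ✗  (n1,c9) ✗  (n2,c2) ✗  (n2,c5) ✓  (n2,c6) ✓  (n2,c7) ✗  (n2,c8) ✗  (n3,c4) ✗  (n3,c6) ✗  (n3,c8) ✓  (n3,c9) ✓  (n4,c2) ✗  (n4,c5) ✓  (n4,c7) ✗
Counterexamples (restrictor pairs failing the scope): 10.

10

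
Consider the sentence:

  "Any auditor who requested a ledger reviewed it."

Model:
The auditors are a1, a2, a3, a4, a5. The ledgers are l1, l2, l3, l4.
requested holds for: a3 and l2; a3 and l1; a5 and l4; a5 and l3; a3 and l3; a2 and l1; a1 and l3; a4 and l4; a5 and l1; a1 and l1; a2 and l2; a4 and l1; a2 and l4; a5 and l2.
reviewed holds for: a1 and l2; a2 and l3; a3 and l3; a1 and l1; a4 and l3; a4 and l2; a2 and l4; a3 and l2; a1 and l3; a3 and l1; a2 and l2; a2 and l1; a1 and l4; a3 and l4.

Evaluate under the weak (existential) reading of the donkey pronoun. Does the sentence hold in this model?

False

"it" takes "a ledger" as antecedent — a donkey pronoun bound across the clause boundary.
Weak reading: every auditor a with some requested-ledger has at least one requested-ledger l such that reviewed(a,l).
Per auditor: a1:✓  a2:✓  a3:✓  a4:✗  a5:✗
a4 has no witness among its requested-ledgers.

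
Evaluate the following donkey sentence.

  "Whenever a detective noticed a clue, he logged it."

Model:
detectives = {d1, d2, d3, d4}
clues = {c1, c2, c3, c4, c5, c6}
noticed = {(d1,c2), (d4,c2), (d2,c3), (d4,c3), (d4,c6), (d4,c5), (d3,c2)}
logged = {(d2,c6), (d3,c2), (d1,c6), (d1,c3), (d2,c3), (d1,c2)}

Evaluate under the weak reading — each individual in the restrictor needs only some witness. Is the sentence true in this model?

False

"it" takes "a clue" as antecedent — a donkey pronoun bound across the clause boundary.
Weak reading: every detective d with some noticed-clue has at least one noticed-clue c such that logged(d,c).
Per detective: d1:✓  d2:✓  d3:✓  d4:✗
d4 has no witness among its noticed-clues.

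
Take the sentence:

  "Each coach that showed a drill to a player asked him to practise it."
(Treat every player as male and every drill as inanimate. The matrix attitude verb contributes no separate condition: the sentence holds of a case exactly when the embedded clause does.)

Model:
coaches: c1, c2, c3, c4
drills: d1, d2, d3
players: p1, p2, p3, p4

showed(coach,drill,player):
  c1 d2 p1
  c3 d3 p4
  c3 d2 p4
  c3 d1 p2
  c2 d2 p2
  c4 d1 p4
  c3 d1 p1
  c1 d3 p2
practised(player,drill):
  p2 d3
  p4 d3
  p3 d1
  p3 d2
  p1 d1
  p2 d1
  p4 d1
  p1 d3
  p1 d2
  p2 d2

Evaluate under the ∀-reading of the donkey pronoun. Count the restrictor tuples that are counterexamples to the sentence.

"him" takes "a player" as antecedent and "it" takes "a drill"; both are donkey pronouns co-varying with the restrictor.
Strong reading: for every (c,d,p) with showed(c,d,p), practised(p,d).
Restrictor triples: (c1,d2,p1)→practised(p1,d2) ✓  (c1,d3,p2)→practised(p2,d3) ✓  (c2,d2,p2)→practised(p2,d2) ✓  (c3,d1,p1)→practised(p1,d1) ✓  (c3,d1,p2)→practised(p2,d1) ✓  (c3,d2,p4)→practised(p4,d2) ✗  (c3,d3,p4)→practised(p4,d3) ✓  (c4,d1,p4)→practised(p4,d1) ✓
Counterexamples (restrictor triples failing the scope): 1.

1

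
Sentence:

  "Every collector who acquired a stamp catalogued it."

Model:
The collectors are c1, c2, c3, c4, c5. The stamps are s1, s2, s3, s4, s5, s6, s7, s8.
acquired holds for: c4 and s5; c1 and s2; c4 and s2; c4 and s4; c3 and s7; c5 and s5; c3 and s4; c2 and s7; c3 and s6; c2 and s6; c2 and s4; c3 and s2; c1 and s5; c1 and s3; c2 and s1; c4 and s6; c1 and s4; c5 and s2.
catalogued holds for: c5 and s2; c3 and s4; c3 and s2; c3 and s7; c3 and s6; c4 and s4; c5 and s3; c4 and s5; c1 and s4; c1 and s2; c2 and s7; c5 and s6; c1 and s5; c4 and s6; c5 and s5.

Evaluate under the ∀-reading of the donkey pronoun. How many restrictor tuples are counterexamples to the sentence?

5

"it" takes "a stamp" as antecedent — a donkey pronoun bound across the clause boundary.
Strong reading: for every (c,s) with acquired(c,s), catalogued(c,s).
Restrictor pairs: (c1,s2) ✓  (c1,s3) ✗  (c1,s4) ✓  (c1,s5) ✓  (c2,s1) ✗  (c2,s4) ✗  (c2,s6) ✗  (c2,s7) ✓  (c3,s2) ✓  (c3,s4) ✓  (c3,s6) ✓  (c3,s7) ✓  (c4,s2) ✗  (c4,s4) ✓  (c4,s5) ✓  (c4,s6) ✓  (c5,s2) ✓  (c5,s5) ✓
Counterexamples (restrictor pairs failing the scope): 5.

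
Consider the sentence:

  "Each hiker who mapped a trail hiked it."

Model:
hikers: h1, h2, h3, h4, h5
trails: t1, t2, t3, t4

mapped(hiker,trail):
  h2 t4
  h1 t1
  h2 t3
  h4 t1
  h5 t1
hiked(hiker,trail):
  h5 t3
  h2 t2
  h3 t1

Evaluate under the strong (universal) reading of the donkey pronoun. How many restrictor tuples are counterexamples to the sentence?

"it" takes "a trail" as antecedent — a donkey pronoun bound across the clause boundary.
Strong reading: for every (h,t) with mapped(h,t), hiked(h,t).
Restrictor pairs: (h1,t1) ✗  (h2,t3) ✗  (h2,t4) ✗  (h4,t1) ✗  (h5,t1) ✗
Counterexamples (restrictor pairs failing the scope): 5.

5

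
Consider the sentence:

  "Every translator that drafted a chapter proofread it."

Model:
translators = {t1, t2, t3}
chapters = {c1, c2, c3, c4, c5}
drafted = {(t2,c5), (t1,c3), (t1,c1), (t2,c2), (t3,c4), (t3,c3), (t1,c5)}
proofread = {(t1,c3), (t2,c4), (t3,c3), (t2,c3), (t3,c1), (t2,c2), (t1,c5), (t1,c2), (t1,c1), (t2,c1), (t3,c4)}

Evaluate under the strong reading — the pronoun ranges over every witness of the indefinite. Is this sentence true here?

"it" takes "a chapter" as antecedent — a donkey pronoun bound across the clause boundary.
Strong reading: for every (t,c) with drafted(t,c), proofread(t,c).
Restrictor pairs: (t1,c1) ✓  (t1,c3) ✓  (t1,c5) ✓  (t2,c2) ✓  (t2,c5) ✗  (t3,c3) ✓  (t3,c4) ✓
Counterexample: (t2,c5) is in drafted but fails the scope.

False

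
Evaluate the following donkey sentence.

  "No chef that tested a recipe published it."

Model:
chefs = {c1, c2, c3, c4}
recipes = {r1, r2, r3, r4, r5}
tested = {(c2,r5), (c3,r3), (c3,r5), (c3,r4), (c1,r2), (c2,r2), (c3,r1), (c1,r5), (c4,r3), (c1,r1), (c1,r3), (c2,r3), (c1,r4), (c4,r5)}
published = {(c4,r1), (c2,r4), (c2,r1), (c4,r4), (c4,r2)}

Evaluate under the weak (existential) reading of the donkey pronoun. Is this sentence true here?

True

"it" takes "a recipe" as antecedent — a donkey pronoun bound across the clause boundary.
Truth condition: for no (c,r) with tested(c,r) does published(c,r) hold.
Restrictor pairs — does the scope hold? (c1,r1):fails  (c1,r2):fails  (c1,r3):fails  (c1,r4):fails  (c1,r5):fails  (c2,r2):fails  (c2,r3):fails  (c2,r5):fails  (c3,r1):fails  (c3,r3):fails  (c3,r4):fails  (c3,r5):fails  (c4,r3):fails  (c4,r5):fails
Scope holds for no restrictor pair, so the sentence is true.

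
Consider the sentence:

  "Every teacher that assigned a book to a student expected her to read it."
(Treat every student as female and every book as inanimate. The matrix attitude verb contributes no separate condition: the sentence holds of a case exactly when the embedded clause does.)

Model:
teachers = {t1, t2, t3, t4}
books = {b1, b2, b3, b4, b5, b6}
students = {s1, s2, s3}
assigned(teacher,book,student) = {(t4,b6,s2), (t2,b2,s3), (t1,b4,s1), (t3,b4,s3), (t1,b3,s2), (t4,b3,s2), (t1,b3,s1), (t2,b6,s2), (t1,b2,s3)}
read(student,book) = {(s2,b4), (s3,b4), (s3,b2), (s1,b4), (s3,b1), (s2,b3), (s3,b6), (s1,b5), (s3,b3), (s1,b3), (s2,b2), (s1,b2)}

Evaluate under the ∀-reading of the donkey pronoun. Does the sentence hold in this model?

"her" takes "a student" as antecedent and "it" takes "a book"; both are donkey pronouns co-varying with the restrictor.
Strong reading: for every (t,b,s) with assigned(t,b,s), read(s,b).
Restrictor triples: (t1,b2,s3)→read(s3,b2) ✓  (t1,b3,s1)→read(s1,b3) ✓  (t1,b3,s2)→read(s2,b3) ✓  (t1,b4,s1)→read(s1,b4) ✓  (t2,b2,s3)→read(s3,b2) ✓  (t2,b6,s2)→read(s2,b6) ✗  (t3,b4,s3)→read(s3,b4) ✓  (t4,b3,s2)→read(s2,b3) ✓  (t4,b6,s2)→read(s2,b6) ✗
Counterexample: (t2,b6,s2) — read(s2,b6) does not hold.

False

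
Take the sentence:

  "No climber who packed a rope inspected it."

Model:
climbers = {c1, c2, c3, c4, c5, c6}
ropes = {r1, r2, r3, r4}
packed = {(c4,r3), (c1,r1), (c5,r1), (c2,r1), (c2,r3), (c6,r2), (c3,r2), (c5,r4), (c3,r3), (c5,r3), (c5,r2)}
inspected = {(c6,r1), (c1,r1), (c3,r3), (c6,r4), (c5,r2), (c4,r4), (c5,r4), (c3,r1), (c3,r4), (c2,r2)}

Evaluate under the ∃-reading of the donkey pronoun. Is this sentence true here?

"it" takes "a rope" as antecedent — a donkey pronoun bound across the clause boundary.
Truth condition: for no (c,r) with packed(c,r) does inspected(c,r) hold.
Restrictor pairs — does the scope hold? (c1,r1):holds  (c2,r1):fails  (c2,r3):fails  (c3,r2):fails  (c3,r3):holds  (c4,r3):fails  (c5,r1):fails  (c5,r2):holds  (c5,r3):fails  (c5,r4):holds  (c6,r2):fails
Scope holds for 4 pair(s), so the sentence is false.

False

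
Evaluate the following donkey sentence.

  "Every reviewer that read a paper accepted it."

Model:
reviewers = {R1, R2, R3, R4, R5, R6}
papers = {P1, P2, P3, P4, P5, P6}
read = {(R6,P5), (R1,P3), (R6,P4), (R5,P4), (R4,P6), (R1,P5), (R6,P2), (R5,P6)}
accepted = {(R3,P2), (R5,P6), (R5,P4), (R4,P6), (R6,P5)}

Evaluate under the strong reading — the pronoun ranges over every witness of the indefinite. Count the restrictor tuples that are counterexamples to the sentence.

4

"it" takes "a paper" as antecedent — a donkey pronoun bound across the clause boundary.
Strong reading: for every (r,p) with read(r,p), accepted(r,p).
Restrictor pairs: (R1,P3) ✗  (R1,P5) ✗  (R4,P6) ✓  (R5,P4) ✓  (R5,P6) ✓  (R6,P2) ✗  (R6,P4) ✗  (R6,P5) ✓
Counterexamples (restrictor pairs failing the scope): 4.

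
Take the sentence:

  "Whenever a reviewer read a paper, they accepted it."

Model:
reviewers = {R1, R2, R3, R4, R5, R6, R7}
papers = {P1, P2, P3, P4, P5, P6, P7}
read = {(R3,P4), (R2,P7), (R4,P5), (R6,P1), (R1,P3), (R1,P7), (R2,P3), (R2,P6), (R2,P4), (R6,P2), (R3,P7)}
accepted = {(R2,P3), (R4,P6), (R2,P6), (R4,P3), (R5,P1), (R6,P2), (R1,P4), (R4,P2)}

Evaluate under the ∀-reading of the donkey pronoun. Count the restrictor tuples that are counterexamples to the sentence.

"it" takes "a paper" as antecedent — a donkey pronoun bound across the clause boundary.
Strong reading: for every (r,p) with read(r,p), accepted(r,p).
Restrictor pairs: (R1,P3) ✗  (R1,P7) ✗  (R2,P3) ✓  (R2,P4) ✗  (R2,P6) ✓  (R2,P7) ✗  (R3,P4) ✗  (R3,P7) ✗  (R4,P5) ✗  (R6,P1) ✗  (R6,P2) ✓
Counterexamples (restrictor pairs failing the scope): 8.

8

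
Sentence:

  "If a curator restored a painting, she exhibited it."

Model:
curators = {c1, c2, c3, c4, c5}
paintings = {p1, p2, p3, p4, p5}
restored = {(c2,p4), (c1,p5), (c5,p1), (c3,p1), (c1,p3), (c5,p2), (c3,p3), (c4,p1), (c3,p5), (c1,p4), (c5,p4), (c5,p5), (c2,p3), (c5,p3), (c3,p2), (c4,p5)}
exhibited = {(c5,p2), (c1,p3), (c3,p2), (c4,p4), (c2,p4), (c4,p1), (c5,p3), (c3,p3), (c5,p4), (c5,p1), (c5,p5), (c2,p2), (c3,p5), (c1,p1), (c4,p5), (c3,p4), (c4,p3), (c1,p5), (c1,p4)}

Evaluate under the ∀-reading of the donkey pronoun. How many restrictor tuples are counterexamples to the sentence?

2

"it" takes "a painting" as antecedent — a donkey pronoun bound across the clause boundary.
Strong reading: for every (c,p) with restored(c,p), exhibited(c,p).
Restrictor pairs: (c1,p3) ✓  (c1,p4) ✓  (c1,p5) ✓  (c2,p3) ✗  (c2,p4) ✓  (c3,p1) ✗  (c3,p2) ✓  (c3,p3) ✓  (c3,p5) ✓  (c4,p1) ✓  (c4,p5) ✓  (c5,p1) ✓  (c5,p2) ✓  (c5,p3) ✓  (c5,p4) ✓  (c5,p5) ✓
Counterexamples (restrictor pairs failing the scope): 2.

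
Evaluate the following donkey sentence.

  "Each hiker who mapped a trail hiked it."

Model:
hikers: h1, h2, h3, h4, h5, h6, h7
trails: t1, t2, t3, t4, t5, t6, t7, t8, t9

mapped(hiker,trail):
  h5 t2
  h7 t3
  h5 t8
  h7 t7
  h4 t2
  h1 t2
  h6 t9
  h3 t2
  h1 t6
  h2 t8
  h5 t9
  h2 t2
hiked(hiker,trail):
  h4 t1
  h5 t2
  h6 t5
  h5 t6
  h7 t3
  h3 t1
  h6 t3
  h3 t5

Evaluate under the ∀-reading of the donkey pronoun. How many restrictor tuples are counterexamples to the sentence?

10

"it" takes "a trail" as antecedent — a donkey pronoun bound across the clause boundary.
Strong reading: for every (h,t) with mapped(h,t), hiked(h,t).
Restrictor pairs: (h1,t2) ✗  (h1,t6) ✗  (h2,t2) ✗  (h2,t8) ✗  (h3,t2) ✗  (h4,t2) ✗  (h5,t2) ✓  (h5,t8) ✗  (h5,t9) ✗  (h6,t9) ✗  (h7,t3) ✓  (h7,t7) ✗
Counterexamples (restrictor pairs failing the scope): 10.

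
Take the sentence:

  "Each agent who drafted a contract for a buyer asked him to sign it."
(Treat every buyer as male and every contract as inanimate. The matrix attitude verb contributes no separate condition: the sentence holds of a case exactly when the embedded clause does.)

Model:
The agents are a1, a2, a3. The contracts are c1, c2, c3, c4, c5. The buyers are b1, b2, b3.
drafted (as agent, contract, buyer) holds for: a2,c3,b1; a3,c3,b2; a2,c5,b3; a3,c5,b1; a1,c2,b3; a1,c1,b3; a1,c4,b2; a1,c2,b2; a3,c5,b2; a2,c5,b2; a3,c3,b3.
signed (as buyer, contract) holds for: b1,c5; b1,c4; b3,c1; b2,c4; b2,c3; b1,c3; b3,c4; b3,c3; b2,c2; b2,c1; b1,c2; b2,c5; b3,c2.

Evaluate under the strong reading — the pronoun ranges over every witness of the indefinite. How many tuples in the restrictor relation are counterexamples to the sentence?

"him" takes "a buyer" as antecedent and "it" takes "a contract"; both are donkey pronouns co-varying with the restrictor.
Strong reading: for every (a,c,b) with drafted(a,c,b), signed(b,c).
Restrictor triples: (a1,c1,b3)→signed(b3,c1) ✓  (a1,c2,b2)→signed(b2,c2) ✓  (a1,c2,b3)→signed(b3,c2) ✓  (a1,c4,b2)→signed(b2,c4) ✓  (a2,c3,b1)→signed(b1,c3) ✓  (a2,c5,b2)→signed(b2,c5) ✓  (a2,c5,b3)→signed(b3,c5) ✗  (a3,c3,b2)→signed(b2,c3) ✓  (a3,c3,b3)→signed(b3,c3) ✓  (a3,c5,b1)→signed(b1,c5) ✓  (a3,c5,b2)→signed(b2,c5) ✓
Counterexamples (restrictor triples failing the scope): 1.

1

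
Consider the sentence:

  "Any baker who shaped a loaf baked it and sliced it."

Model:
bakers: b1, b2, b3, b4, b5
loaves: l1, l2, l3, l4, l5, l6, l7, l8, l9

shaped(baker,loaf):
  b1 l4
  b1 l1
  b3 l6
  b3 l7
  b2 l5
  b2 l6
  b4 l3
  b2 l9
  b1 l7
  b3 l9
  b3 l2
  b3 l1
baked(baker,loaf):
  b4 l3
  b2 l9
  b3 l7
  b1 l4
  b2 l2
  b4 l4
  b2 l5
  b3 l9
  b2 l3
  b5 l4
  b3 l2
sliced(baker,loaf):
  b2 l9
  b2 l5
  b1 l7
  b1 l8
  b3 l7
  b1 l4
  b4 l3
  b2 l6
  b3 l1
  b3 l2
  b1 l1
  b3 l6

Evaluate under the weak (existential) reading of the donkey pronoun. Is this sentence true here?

"it" takes "a loaf" as antecedent — a donkey pronoun bound across the clause boundary.
Weak reading: every baker b with some shaped-loaf has at least one shaped-loaf l such that baked(b,l) ∧ sliced(b,l).
Per baker: b1:✓  b2:✓  b3:✓  b4:✓
Every baker in the restrictor has a witness.

True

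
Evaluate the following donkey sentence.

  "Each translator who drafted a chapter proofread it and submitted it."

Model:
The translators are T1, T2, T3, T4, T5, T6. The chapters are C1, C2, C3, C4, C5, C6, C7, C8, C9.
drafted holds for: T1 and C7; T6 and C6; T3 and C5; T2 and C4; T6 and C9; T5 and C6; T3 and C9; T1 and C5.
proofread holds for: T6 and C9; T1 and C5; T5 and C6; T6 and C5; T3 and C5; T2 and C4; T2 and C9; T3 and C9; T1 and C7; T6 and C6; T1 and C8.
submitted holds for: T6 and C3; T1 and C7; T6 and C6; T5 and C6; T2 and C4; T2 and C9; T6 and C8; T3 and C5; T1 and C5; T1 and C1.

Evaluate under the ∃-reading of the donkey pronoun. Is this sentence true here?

"it" takes "a chapter" as antecedent — a donkey pronoun bound across the clause boundary.
Weak reading: every translator t with some drafted-chapter has at least one drafted-chapter c such that proofread(t,c) ∧ submitted(t,c).
Per translator: T1:✓  T2:✓  T3:✓  T5:✓  T6:✓
Every translator in the restrictor has a witness.

True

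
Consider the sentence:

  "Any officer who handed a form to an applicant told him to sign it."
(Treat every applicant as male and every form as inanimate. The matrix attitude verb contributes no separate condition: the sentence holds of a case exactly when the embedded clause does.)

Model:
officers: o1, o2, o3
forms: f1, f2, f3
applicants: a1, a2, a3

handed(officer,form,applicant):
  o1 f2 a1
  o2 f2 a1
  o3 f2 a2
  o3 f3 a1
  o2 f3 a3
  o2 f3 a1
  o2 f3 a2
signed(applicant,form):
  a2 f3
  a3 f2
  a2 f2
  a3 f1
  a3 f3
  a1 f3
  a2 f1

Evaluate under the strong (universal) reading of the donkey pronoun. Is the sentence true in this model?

False

"him" takes "an applicant" as antecedent and "it" takes "a form"; both are donkey pronouns co-varying with the restrictor.
Strong reading: for every (o,f,a) with handed(o,f,a), signed(a,f).
Restrictor triples: (o1,f2,a1)→signed(a1,f2) ✗  (o2,f2,a1)→signed(a1,f2) ✗  (o2,f3,a1)→signed(a1,f3) ✓  (o2,f3,a2)→signed(a2,f3) ✓  (o2,f3,a3)→signed(a3,f3) ✓  (o3,f2,a2)→signed(a2,f2) ✓  (o3,f3,a1)→signed(a1,f3) ✓
Counterexample: (o1,f2,a1) — signed(a1,f2) does not hold.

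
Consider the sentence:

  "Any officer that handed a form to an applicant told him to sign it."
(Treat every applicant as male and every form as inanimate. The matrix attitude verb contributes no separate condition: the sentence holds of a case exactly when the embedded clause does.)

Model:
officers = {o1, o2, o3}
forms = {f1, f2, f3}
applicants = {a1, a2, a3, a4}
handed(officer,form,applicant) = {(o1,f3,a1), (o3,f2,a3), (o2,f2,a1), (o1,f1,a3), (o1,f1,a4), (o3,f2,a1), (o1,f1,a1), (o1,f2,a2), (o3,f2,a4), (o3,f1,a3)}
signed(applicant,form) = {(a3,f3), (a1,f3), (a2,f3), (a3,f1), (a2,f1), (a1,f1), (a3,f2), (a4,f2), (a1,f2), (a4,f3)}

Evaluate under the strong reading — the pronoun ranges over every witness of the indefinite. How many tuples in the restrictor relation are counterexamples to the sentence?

"him" takes "an applicant" as antecedent and "it" takes "a form"; both are donkey pronouns co-varying with the restrictor.
Strong reading: for every (o,f,a) with handed(o,f,a), signed(a,f).
Restrictor triples: (o1,f1,a1)→signed(a1,f1) ✓  (o1,f1,a3)→signed(a3,f1) ✓  (o1,f1,a4)→signed(a4,f1) ✗  (o1,f2,a2)→signed(a2,f2) ✗  (o1,f3,a1)→signed(a1,f3) ✓  (o2,f2,a1)→signed(a1,f2) ✓  (o3,f1,a3)→signed(a3,f1) ✓  (o3,f2,a1)→signed(a1,f2) ✓  (o3,f2,a3)→signed(a3,f2) ✓  (o3,f2,a4)→signed(a4,f2) ✓
Counterexamples (restrictor triples failing the scope): 2.

2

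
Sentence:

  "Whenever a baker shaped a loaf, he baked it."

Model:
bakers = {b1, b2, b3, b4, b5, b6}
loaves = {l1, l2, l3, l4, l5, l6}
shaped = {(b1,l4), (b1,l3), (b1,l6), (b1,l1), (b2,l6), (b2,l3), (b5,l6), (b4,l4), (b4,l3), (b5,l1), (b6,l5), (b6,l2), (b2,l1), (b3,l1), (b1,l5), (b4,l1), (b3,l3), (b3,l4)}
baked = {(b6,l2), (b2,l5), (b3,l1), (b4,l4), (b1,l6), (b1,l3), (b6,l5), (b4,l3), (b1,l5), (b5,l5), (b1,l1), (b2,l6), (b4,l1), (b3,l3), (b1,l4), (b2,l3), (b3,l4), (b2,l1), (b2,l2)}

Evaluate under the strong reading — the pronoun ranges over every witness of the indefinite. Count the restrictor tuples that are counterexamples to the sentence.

"it" takes "a loaf" as antecedent — a donkey pronoun bound across the clause boundary.
Strong reading: for every (b,l) with shaped(b,l), baked(b,l).
Restrictor pairs: (b1,l1) ✓  (b1,l3) ✓  (b1,l4) ✓  (b1,l5) ✓  (b1,l6) ✓  (b2,l1) ✓  (b2,l3) ✓  (b2,l6) ✓  (b3,l1) ✓  (b3,l3) ✓  (b3,l4) ✓  (b4,l1) ✓  (b4,l3) ✓  (b4,l4) ✓  (b5,l1) ✗  (b5,l6) ✗  (b6,l2) ✓  (b6,l5) ✓
Counterexamples (restrictor pairs failing the scope): 2.

2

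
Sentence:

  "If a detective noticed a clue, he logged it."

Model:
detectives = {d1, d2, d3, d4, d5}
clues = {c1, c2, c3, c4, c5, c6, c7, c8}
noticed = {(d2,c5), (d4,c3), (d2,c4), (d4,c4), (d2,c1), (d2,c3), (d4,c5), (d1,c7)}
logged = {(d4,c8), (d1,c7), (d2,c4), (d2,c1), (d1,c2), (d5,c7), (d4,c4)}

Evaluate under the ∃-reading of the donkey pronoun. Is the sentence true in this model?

True

"it" takes "a clue" as antecedent — a donkey pronoun bound across the clause boundary.
Weak reading: every detective d with some noticed-clue has at least one noticed-clue c such that logged(d,c).
Per detective: d1:✓  d2:✓  d4:✓
Every detective in the restrictor has a witness.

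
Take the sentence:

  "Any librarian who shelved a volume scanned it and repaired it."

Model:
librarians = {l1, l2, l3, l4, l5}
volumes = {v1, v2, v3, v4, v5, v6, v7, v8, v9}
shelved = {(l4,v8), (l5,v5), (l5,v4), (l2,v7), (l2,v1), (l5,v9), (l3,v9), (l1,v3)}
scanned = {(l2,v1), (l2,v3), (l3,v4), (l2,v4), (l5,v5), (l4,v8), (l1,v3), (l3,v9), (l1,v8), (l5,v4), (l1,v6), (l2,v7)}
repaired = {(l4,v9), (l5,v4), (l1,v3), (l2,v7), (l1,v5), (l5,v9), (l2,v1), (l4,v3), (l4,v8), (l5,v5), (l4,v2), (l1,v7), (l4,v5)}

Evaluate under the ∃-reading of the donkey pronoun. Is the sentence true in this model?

"it" takes "a volume" as antecedent — a donkey pronoun bound across the clause boundary.
Weak reading: every librarian l with some shelved-volume has at least one shelved-volume v such that scanned(l,v) ∧ repaired(l,v).
Per librarian: l1:✓  l2:✓  l3:✗  l4:✓  l5:✓
l3 has no witness among its shelved-volumes.

False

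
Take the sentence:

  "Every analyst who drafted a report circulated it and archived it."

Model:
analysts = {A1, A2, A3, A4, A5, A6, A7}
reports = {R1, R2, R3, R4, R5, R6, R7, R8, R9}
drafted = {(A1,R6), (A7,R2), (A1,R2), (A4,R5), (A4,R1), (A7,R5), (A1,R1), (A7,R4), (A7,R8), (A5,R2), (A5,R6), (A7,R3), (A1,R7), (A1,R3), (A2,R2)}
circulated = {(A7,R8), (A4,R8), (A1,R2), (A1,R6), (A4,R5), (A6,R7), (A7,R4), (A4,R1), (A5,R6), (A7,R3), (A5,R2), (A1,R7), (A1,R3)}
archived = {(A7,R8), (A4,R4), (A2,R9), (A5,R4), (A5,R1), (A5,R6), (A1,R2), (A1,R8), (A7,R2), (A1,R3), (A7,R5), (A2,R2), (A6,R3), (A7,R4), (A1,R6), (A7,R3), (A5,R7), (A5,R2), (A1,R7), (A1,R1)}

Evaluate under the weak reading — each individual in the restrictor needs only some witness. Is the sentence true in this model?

"it" takes "a report" as antecedent — a donkey pronoun bound across the clause boundary.
Weak reading: every analyst a with some drafted-report has at least one drafted-report r such that circulated(a,r) ∧ archived(a,r).
Per analyst: A1:✓  A2:✗  A4:✗  A5:✓  A7:✓
A2 has no witness among its drafted-reports.

False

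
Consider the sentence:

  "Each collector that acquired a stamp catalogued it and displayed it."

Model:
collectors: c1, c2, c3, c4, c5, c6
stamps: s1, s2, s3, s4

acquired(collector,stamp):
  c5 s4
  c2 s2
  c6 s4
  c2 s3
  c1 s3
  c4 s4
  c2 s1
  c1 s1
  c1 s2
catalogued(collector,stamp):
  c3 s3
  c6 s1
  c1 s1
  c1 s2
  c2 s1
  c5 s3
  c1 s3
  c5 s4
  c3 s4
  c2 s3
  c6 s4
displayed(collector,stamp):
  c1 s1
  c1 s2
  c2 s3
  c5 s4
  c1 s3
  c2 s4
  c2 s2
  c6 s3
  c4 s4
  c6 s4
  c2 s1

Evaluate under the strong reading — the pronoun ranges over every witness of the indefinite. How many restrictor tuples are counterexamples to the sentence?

"it" takes "a stamp" as antecedent — a donkey pronoun bound across the clause boundary.
Strong reading: for every (c,s) with acquired(c,s), catalogued(c,s) ∧ displayed(c,s).
Restrictor pairs: (c1,s1) ✓  (c1,s2) ✓  (c1,s3) ✓  (c2,s1) ✓  (c2,s2) ✗  (c2,s3) ✓  (c4,s4) ✗  (c5,s4) ✓  (c6,s4) ✓
Counterexamples (restrictor pairs failing the scope): 2.

2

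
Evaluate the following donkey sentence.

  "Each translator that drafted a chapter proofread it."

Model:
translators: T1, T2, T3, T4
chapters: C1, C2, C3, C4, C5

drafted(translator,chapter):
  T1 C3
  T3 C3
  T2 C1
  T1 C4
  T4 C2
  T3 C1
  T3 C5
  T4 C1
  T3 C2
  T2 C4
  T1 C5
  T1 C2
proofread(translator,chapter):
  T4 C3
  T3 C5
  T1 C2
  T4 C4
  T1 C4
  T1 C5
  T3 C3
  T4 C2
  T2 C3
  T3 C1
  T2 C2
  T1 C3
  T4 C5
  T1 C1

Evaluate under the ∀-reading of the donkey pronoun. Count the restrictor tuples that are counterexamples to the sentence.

4

"it" takes "a chapter" as antecedent — a donkey pronoun bound across the clause boundary.
Strong reading: for every (t,c) with drafted(t,c), proofread(t,c).
Restrictor pairs: (T1,C2) ✓  (T1,C3) ✓  (T1,C4) ✓  (T1,C5) ✓  (T2,C1) ✗  (T2,C4) ✗  (T3,C1) ✓  (T3,C2) ✗  (T3,C3) ✓  (T3,C5) ✓  (T4,C1) ✗  (T4,C2) ✓
Counterexamples (restrictor pairs failing the scope): 4.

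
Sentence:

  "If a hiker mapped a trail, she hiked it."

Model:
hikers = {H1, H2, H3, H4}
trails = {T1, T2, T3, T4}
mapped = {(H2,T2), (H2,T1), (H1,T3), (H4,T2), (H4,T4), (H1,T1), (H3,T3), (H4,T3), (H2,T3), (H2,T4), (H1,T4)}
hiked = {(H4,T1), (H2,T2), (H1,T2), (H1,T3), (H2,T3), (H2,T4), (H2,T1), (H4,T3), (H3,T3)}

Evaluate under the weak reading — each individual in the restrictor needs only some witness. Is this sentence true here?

True

"it" takes "a trail" as antecedent — a donkey pronoun bound across the clause boundary.
Weak reading: every hiker h with some mapped-trail has at least one mapped-trail t such that hiked(h,t).
Per hiker: H1:✓  H2:✓  H3:✓  H4:✓
Every hiker in the restrictor has a witness.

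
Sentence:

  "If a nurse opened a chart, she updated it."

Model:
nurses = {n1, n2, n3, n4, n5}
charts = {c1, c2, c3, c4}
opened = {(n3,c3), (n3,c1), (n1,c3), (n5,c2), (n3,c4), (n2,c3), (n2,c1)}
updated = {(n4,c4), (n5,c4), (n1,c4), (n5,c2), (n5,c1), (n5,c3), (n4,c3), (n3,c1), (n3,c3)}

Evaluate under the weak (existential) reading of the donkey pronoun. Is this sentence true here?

False

"it" takes "a chart" as antecedent — a donkey pronoun bound across the clause boundary.
Weak reading: every nurse n with some opened-chart has at least one opened-chart c such that updated(n,c).
Per nurse: n1:✗  n2:✗  n3:✓  n5:✓
n1 has no witness among its opened-charts.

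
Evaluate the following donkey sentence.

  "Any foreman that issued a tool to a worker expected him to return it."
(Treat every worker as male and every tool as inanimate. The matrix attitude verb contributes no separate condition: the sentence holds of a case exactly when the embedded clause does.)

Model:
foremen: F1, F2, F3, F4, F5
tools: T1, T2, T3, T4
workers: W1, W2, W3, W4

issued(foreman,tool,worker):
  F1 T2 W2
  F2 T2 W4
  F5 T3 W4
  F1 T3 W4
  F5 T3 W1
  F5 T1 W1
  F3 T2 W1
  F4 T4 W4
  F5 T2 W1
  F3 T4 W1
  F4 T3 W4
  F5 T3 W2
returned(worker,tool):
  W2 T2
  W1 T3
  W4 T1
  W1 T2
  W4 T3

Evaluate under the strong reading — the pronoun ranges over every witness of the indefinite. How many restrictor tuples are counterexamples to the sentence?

5

"him" takes "a worker" as antecedent and "it" takes "a tool"; both are donkey pronouns co-varying with the restrictor.
Strong reading: for every (f,t,w) with issued(f,t,w), returned(w,t).
Restrictor triples: (F1,T2,W2)→returned(W2,T2) ✓  (F1,T3,W4)→returned(W4,T3) ✓  (F2,T2,W4)→returned(W4,T2) ✗  (F3,T2,W1)→returned(W1,T2) ✓  (F3,T4,W1)→returned(W1,T4) ✗  (F4,T3,W4)→returned(W4,T3) ✓  (F4,T4,W4)→returned(W4,T4) ✗  (F5,T1,W1)→returned(W1,T1) ✗  (F5,T2,W1)→returned(W1,T2) ✓  (F5,T3,W1)→returned(W1,T3) ✓  (F5,T3,W2)→returned(W2,T3) ✗  (F5,T3,W4)→returned(W4,T3) ✓
Counterexamples (restrictor triples failing the scope): 5.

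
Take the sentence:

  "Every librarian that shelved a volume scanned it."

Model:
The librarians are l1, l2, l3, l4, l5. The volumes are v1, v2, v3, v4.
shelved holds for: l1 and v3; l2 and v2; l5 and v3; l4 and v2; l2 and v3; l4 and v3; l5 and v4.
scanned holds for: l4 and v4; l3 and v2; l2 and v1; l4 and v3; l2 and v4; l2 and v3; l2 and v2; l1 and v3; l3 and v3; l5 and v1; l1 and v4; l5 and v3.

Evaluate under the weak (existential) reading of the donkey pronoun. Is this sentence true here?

"it" takes "a volume" as antecedent — a donkey pronoun bound across the clause boundary.
Weak reading: every librarian l with some shelved-volume has at least one shelved-volume v such that scanned(l,v).
Per librarian: l1:✓  l2:✓  l4:✓  l5:✓
Every librarian in the restrictor has a witness.

True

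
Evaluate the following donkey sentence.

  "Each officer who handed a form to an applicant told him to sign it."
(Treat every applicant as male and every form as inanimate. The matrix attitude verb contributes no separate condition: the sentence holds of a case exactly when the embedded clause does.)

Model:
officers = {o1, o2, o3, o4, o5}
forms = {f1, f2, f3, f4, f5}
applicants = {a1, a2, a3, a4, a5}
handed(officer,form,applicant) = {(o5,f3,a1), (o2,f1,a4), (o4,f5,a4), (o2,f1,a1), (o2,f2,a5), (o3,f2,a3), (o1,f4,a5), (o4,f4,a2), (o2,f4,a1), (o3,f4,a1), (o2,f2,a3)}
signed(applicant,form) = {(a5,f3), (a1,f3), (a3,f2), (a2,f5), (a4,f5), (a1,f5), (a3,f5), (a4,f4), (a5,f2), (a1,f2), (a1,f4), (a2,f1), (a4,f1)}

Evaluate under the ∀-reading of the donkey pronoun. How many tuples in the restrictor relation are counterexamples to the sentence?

3

"him" takes "an applicant" as antecedent and "it" takes "a form"; both are donkey pronouns co-varying with the restrictor.
Strong reading: for every (o,f,a) with handed(o,f,a), signed(a,f).
Restrictor triples: (o1,f4,a5)→signed(a5,f4) ✗  (o2,f1,a1)→signed(a1,f1) ✗  (o2,f1,a4)→signed(a4,f1) ✓  (o2,f2,a3)→signed(a3,f2) ✓  (o2,f2,a5)→signed(a5,f2) ✓  (o2,f4,a1)→signed(a1,f4) ✓  (o3,f2,a3)→signed(a3,f2) ✓  (o3,f4,a1)→signed(a1,f4) ✓  (o4,f4,a2)→signed(a2,f4) ✗  (o4,f5,a4)→signed(a4,f5) ✓  (o5,f3,a1)→signed(a1,f3) ✓
Counterexamples (restrictor triples failing the scope): 3.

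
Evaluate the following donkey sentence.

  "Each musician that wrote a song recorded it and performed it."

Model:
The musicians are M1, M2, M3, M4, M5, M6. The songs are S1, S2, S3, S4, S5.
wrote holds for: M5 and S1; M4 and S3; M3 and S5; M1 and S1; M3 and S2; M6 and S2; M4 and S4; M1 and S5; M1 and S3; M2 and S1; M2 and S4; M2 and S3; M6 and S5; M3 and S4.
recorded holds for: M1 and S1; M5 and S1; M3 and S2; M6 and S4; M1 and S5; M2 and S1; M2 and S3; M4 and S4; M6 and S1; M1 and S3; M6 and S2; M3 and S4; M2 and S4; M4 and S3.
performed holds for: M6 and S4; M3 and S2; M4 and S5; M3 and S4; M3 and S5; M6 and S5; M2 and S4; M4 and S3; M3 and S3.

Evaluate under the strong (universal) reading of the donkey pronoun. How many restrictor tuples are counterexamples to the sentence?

"it" takes "a song" as antecedent — a donkey pronoun bound across the clause boundary.
Strong reading: for every (m,s) with wrote(m,s), recorded(m,s) ∧ performed(m,s).
Restrictor pairs: (M1,S1) ✗  (M1,S3) ✗  (M1,S5) ✗  (M2,S1) ✗  (M2,S3) ✗  (M2,S4) ✓  (M3,S2) ✓  (M3,S4) ✓  (M3,S5) ✗  (M4,S3) ✓  (M4,S4) ✗  (M5,S1) ✗  (M6,S2) ✗  (M6,S5) ✗
Counterexamples (restrictor pairs failing the scope): 10.

10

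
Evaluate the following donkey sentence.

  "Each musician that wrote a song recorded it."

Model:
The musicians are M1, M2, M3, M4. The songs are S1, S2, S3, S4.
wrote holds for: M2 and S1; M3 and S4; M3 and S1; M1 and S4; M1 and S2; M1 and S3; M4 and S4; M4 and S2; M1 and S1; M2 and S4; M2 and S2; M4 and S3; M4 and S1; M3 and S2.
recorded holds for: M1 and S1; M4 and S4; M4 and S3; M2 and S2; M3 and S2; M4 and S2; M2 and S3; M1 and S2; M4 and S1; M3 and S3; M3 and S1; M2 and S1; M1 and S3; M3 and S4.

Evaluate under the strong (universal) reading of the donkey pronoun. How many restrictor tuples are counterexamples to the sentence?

"it" takes "a song" as antecedent — a donkey pronoun bound across the clause boundary.
Strong reading: for every (m,s) with wrote(m,s), recorded(m,s).
Restrictor pairs: (M1,S1) ✓  (M1,S2) ✓  (M1,S3) ✓  (M1,S4) ✗  (M2,S1) ✓  (M2,S2) ✓  (M2,S4) ✗  (M3,S1) ✓  (M3,S2) ✓  (M3,S4) ✓  (M4,S1) ✓  (M4,S2) ✓  (M4,S3) ✓  (M4,S4) ✓
Counterexamples (restrictor pairs failing the scope): 2.

2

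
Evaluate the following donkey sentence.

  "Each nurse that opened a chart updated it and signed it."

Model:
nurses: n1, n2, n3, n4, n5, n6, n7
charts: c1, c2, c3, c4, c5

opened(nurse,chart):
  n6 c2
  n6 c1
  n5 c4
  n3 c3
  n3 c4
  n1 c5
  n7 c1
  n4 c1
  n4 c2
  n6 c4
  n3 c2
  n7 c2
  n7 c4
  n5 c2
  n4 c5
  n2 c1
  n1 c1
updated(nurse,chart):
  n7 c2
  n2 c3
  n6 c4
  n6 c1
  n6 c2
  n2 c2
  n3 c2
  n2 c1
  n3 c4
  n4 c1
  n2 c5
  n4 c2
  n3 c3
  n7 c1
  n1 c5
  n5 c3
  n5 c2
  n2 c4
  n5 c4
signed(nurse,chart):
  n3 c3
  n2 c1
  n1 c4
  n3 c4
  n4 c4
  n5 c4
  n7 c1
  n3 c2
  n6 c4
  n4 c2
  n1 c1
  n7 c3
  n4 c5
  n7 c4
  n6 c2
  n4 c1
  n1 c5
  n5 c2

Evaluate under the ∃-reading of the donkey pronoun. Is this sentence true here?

True

"it" takes "a chart" as antecedent — a donkey pronoun bound across the clause boundary.
Weak reading: every nurse n with some opened-chart has at least one opened-chart c such that updated(n,c) ∧ signed(n,c).
Per nurse: n1:✓  n2:✓  n3:✓  n4:✓  n5:✓  n6:✓  n7:✓
Every nurse in the restrictor has a witness.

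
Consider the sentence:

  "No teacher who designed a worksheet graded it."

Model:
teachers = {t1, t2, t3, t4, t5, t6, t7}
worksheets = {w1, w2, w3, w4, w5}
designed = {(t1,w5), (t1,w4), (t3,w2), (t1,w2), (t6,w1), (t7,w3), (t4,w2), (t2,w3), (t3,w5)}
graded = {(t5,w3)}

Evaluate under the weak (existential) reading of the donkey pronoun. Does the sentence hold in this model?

"it" takes "a worksheet" as antecedent — a donkey pronoun bound across the clause boundary.
Truth condition: for no (t,w) with designed(t,w) does graded(t,w) hold.
Restrictor pairs — does the scope hold? (t1,w2):fails  (t1,w4):fails  (t1,w5):fails  (t2,w3):fails  (t3,w2):fails  (t3,w5):fails  (t4,w2):fails  (t6,w1):fails  (t7,w3):fails
Scope holds for no restrictor pair, so the sentence is true.

True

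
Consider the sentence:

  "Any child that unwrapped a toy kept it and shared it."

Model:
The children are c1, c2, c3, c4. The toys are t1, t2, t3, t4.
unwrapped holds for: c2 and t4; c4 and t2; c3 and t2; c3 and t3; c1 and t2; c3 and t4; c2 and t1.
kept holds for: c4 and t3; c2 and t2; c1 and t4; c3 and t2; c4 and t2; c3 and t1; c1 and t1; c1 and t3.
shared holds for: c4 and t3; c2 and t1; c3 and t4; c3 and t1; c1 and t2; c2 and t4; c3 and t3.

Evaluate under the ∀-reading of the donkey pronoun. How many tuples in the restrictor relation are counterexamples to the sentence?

7

"it" takes "a toy" as antecedent — a donkey pronoun bound across the clause boundary.
Strong reading: for every (c,t) with unwrapped(c,t), kept(c,t) ∧ shared(c,t).
Restrictor pairs: (c1,t2) ✗  (c2,t1) ✗  (c2,t4) ✗  (c3,t2) ✗  (c3,t3) ✗  (c3,t4) ✗  (c4,t2) ✗
Counterexamples (restrictor pairs failing the scope): 7.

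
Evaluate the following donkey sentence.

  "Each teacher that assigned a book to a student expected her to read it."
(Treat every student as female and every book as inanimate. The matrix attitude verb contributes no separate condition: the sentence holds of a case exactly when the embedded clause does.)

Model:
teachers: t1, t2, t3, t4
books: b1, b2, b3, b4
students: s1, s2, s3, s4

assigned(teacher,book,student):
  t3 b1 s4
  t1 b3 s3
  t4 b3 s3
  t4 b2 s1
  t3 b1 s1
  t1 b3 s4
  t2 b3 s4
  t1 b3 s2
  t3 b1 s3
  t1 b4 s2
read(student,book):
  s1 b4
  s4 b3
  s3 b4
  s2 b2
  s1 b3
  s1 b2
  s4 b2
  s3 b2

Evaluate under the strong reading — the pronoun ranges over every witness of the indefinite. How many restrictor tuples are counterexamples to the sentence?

7

"her" takes "a student" as antecedent and "it" takes "a book"; both are donkey pronouns co-varying with the restrictor.
Strong reading: for every (t,b,s) with assigned(t,b,s), read(s,b).
Restrictor triples: (t1,b3,s2)→read(s2,b3) ✗  (t1,b3,s3)→read(s3,b3) ✗  (t1,b3,s4)→read(s4,b3) ✓  (t1,b4,s2)→read(s2,b4) ✗  (t2,b3,s4)→read(s4,b3) ✓  (t3,b1,s1)→read(s1,b1) ✗  (t3,b1,s3)→read(s3,b1) ✗  (t3,b1,s4)→read(s4,b1) ✗  (t4,b2,s1)→read(s1,b2) ✓  (t4,b3,s3)→read(s3,b3) ✗
Counterexamples (restrictor triples failing the scope): 7.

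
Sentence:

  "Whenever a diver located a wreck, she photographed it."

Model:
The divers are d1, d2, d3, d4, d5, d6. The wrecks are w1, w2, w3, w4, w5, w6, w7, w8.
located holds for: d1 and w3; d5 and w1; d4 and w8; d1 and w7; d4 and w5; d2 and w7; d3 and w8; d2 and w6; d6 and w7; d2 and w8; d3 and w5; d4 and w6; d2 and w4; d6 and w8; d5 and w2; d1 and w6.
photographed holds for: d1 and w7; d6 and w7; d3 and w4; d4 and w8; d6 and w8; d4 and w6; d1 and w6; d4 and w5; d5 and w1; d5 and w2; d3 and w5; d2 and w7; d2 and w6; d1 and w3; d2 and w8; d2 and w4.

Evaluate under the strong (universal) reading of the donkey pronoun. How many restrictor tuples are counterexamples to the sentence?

"it" takes "a wreck" as antecedent — a donkey pronoun bound across the clause boundary.
Strong reading: for every (d,w) with located(d,w), photographed(d,w).
Restrictor pairs: (d1,w3) ✓  (d1,w6) ✓  (d1,w7) ✓  (d2,w4) ✓  (d2,w6) ✓  (d2,w7) ✓  (d2,w8) ✓  (d3,w5) ✓  (d3,w8) ✗  (d4,w5) ✓  (d4,w6) ✓  (d4,w8) ✓  (d5,w1) ✓  (d5,w2) ✓  (d6,w7) ✓  (d6,w8) ✓
Counterexamples (restrictor pairs failing the scope): 1.

1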